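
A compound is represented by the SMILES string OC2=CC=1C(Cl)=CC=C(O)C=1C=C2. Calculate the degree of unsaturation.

Molecular formula: C10H7ClO2.
DoU = (2C + 2 + N − H − X) / 2, where X is the halogen count and O/S are ignored.
    = (2·10 + 2 + 0 − 7 − 1) / 2 = 14 / 2 = 7.

7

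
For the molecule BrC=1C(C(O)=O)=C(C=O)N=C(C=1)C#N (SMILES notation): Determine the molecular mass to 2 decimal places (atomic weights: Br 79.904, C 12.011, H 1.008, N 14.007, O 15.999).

First, the molecular formula is C8H3BrN2O3 (counting implicit H from valence).
  Br: 1 × 79.904 = 79.904
  C: 8 × 12.011 = 96.088
  H: 3 × 1.008 = 3.024
  N: 2 × 14.007 = 28.014
  O: 3 × 15.999 = 47.997
Sum: 1×79.904 + 8×12.011 + 3×1.008 + 2×14.007 + 3×15.999 = 255.027 → 255.03 g/mol.

255.03 g/mol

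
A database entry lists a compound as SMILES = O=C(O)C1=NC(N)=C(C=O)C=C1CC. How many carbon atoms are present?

Count every carbon token in the SMILES (each C, including those in ring-closure positions and inside branches).
Carbon count: 9.

9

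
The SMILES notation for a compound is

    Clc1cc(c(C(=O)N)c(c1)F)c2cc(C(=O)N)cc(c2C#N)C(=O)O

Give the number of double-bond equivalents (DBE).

13

Molecular formula: C16H9ClFN3O4.
DoU = (2C + 2 + N − H − X) / 2, where X is the halogen count and O/S are ignored.
    = (2·16 + 2 + 3 − 9 − 2) / 2 = 26 / 2 = 13.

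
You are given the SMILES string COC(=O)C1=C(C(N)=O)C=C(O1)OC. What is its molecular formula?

C8H9NO5

Walk through each heavy atom and fill implicit hydrogens from standard valence (C 4, N 3, O 2, S 2, halogen 1):
  atom 1: C, bond orders sum to 1 (valence 4) → 3 H
  atom 2: O, bond orders sum to 2 (valence 2) → 0 H
  atom 3: C, bond orders sum to 4 (valence 4) → 0 H
  atom 4: O, bond orders sum to 2 (valence 2) → 0 H
  atom 5: C, bond orders sum to 4 (valence 4) → 0 H
  atom 6: C, bond orders sum to 4 (valence 4) → 0 H
  atom 7: C, bond orders sum to 4 (valence 4) → 0 H
  atom 8: N, bond orders sum to 1 (valence 3) → 2 H
  atom 9: O, bond orders sum to 2 (valence 2) → 0 H
  atom 10: C, bond orders sum to 3 (valence 4) → 1 H
  atom 11: C, bond orders sum to 4 (valence 4) → 0 H
  atom 12: O, bond orders sum to 2 (valence 2) → 0 H
  atom 13: O, bond orders sum to 2 (valence 2) → 0 H
  atom 14: C, bond orders sum to 1 (valence 4) → 3 H
Totals → C:8, H:9, N:1, O:5.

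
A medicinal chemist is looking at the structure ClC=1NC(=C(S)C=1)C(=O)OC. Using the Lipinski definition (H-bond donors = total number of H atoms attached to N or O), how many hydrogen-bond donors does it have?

Donors: find every N or O and count the H atoms it carries.
  atom 3 (N): bond orders sum to 2 → 1 H
  atom 9 (O): bond orders sum to 2 → 0 H
  atom 10 (O): bond orders sum to 2 → 0 H
Lipinski HBD = 1.

1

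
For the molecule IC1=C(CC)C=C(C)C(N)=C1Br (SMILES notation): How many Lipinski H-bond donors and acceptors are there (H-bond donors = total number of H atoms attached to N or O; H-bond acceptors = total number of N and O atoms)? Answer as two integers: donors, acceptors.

Donors: find every N or O and count the H atoms it carries.
  atom 10 (N): bond orders sum to 1 → 2 H
Lipinski HBD = 2.
Acceptors: N atoms = 1, O atoms = 0 → HBA = 1.

2, 1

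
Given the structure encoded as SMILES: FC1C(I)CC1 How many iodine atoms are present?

Scan the SMILES for I atoms (remember two-letter symbols like Cl and Br are single atoms).
Iodine count: 1.

1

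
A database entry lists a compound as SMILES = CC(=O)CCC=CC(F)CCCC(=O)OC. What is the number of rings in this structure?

0

In SMILES, each pair of matching ring-closure digits denotes one ring-closing bond; the number of such bonds equals the number of independent rings.
Ring-closure bonds here: 0.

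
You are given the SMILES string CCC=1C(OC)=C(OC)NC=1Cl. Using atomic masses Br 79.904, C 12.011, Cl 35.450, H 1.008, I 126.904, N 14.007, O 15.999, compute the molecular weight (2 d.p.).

189.64 g/mol

First, the molecular formula is C8H12ClNO2 (counting implicit H from valence).
  C: 8 × 12.011 = 96.088
  Cl: 1 × 35.450 = 35.450
  H: 12 × 1.008 = 12.096
  N: 1 × 14.007 = 14.007
  O: 2 × 15.999 = 31.998
Sum: 8×12.011 + 1×35.450 + 12×1.008 + 1×14.007 + 2×15.999 = 189.639 → 189.64 g/mol.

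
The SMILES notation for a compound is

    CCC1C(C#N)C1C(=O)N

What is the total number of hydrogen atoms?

Walk through each heavy atom and fill implicit hydrogens from standard valence (C 4, N 3, O 2, S 2, halogen 1):
  atom 1: C, bond orders sum to 1 (valence 4) → 3 H
  atom 2: C, bond orders sum to 2 (valence 4) → 2 H
  atom 3: C, bond orders sum to 3 (valence 4) → 1 H
  atom 4: C, bond orders sum to 3 (valence 4) → 1 H
  atom 5: C, bond orders sum to 4 (valence 4) → 0 H
  atom 6: N, bond orders sum to 3 (valence 3) → 0 H
  atom 7: C, bond orders sum to 3 (valence 4) → 1 H
  atom 8: C, bond orders sum to 4 (valence 4) → 0 H
  atom 9: O, bond orders sum to 2 (valence 2) → 0 H
  atom 10: N, bond orders sum to 1 (valence 3) → 2 H
Total hydrogens: 10.

10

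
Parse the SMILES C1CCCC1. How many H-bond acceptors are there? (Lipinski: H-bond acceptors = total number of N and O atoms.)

0

N atoms: 0; O atoms: 0.
Lipinski HBA = 0 + 0 = 0.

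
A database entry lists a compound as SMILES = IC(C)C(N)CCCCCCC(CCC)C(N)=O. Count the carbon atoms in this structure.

14

Count every carbon token in the SMILES (each C, including those in ring-closure positions and inside branches).
Carbon count: 14.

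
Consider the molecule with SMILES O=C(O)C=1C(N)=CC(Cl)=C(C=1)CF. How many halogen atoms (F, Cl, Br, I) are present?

Halogen atoms appear at heavy-atom positions 9, 13 (1×Cl, 1×F).
Other groups present: 1 carboxylic acid, 1 primary amine.
Halogen count: 2.

2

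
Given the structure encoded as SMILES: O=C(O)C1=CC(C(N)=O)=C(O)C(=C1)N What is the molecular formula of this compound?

Walk through each heavy atom and fill implicit hydrogens from standard valence (C 4, N 3, O 2, S 2, halogen 1):
  atom 1: O, bond orders sum to 2 (valence 2) → 0 H
  atom 2: C, bond orders sum to 4 (valence 4) → 0 H
  atom 3: O, bond orders sum to 1 (valence 2) → 1 H
  atom 4: C, bond orders sum to 4 (valence 4) → 0 H
  atom 5: C, bond orders sum to 3 (valence 4) → 1 H
  atom 6: C, bond orders sum to 4 (valence 4) → 0 H
  atom 7: C, bond orders sum to 4 (valence 4) → 0 H
  atom 8: N, bond orders sum to 1 (valence 3) → 2 H
  atom 9: O, bond orders sum to 2 (valence 2) → 0 H
  atom 10: C, bond orders sum to 4 (valence 4) → 0 H
  atom 11: O, bond orders sum to 1 (valence 2) → 1 H
  atom 12: C, bond orders sum to 4 (valence 4) → 0 H
  atom 13: C, bond orders sum to 3 (valence 4) → 1 H
  atom 14: N, bond orders sum to 1 (valence 3) → 2 H
Totals → C:8, H:8, N:2, O:4.

C8H8N2O4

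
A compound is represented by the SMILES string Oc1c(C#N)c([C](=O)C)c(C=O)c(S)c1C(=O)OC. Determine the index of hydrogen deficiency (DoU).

Molecular formula: C12H9NO5S.
DoU = (2C + 2 + N − H − X) / 2, where X is the halogen count and O/S are ignored.
    = (2·12 + 2 + 1 − 9 − 0) / 2 = 18 / 2 = 9.

9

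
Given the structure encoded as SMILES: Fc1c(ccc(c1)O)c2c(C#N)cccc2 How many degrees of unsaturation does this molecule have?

10

Molecular formula: C13H8FNO.
DoU = (2C + 2 + N − H − X) / 2, where X is the halogen count and O/S are ignored.
    = (2·13 + 2 + 1 − 8 − 1) / 2 = 20 / 2 = 10.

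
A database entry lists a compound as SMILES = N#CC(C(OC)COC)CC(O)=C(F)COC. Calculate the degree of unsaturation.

Molecular formula: C11H18FNO4.
DoU = (2C + 2 + N − H − X) / 2, where X is the halogen count and O/S are ignored.
    = (2·11 + 2 + 1 − 18 − 1) / 2 = 6 / 2 = 3.

3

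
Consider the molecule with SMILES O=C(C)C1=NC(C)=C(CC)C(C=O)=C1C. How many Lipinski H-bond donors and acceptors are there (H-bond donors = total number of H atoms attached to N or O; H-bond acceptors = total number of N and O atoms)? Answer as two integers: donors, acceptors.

Donors: find every N or O and count the H atoms it carries.
  atom 1 (O): bond orders sum to 2 → 0 H
  atom 5 (N): bond orders sum to 3 → 0 H
  atom 13 (O): bond orders sum to 2 → 0 H
Lipinski HBD = 0.
Acceptors: N atoms = 1, O atoms = 2 → HBA = 3.

0, 3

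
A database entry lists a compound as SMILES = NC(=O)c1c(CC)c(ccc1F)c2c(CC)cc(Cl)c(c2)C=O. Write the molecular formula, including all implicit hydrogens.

Walk through each heavy atom and fill implicit hydrogens from standard valence (C 4, N 3, O 2, S 2, halogen 1); for lowercase aromatic atoms, an aromatic c carries 1 H when it has two neighbours and 0 H with three, and aromatic n carries 0 H:
  atom 1: N, bond orders sum to 1 (valence 3) → 2 H
  atom 2: C, bond orders sum to 4 (valence 4) → 0 H
  atom 3: O, bond orders sum to 2 (valence 2) → 0 H
  atom 4: aromatic c, 3 neighbours → 0 H
  atom 5: aromatic c, 3 neighbours → 0 H
  atom 6: C, bond orders sum to 2 (valence 4) → 2 H
  atom 7: C, bond orders sum to 1 (valence 4) → 3 H
  atom 8: aromatic c, 3 neighbours → 0 H
  atom 9: aromatic c, 2 neighbours → 1 H
  atom 10: aromatic c, 2 neighbours → 1 H
  atom 11: aromatic c, 3 neighbours → 0 H
  atom 12: F (halogen, monovalent) → 0 H
  atom 13: aromatic c, 3 neighbours → 0 H
  atom 14: aromatic c, 3 neighbours → 0 H
  atom 15: C, bond orders sum to 2 (valence 4) → 2 H
  atom 16: C, bond orders sum to 1 (valence 4) → 3 H
  atom 17: aromatic c, 2 neighbours → 1 H
  atom 18: aromatic c, 3 neighbours → 0 H
  atom 19: Cl (halogen, monovalent) → 0 H
  atom 20: aromatic c, 3 neighbours → 0 H
  atom 21: aromatic c, 2 neighbours → 1 H
  atom 22: C, bond orders sum to 3 (valence 4) → 1 H
  atom 23: O, bond orders sum to 2 (valence 2) → 0 H
Totals → C:18, H:17, Cl:1, F:1, N:1, O:2.
In Hill order: C18H17ClFNO2.

C18H17ClFNO2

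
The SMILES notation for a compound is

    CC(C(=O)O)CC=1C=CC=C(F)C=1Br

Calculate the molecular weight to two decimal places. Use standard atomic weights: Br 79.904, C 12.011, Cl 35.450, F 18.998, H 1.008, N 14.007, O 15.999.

261.09 g/mol

First, the molecular formula is C10H10BrFO2 (counting implicit H from valence).
  Br: 1 × 79.904 = 79.904
  C: 10 × 12.011 = 120.110
  F: 1 × 18.998 = 18.998
  H: 10 × 1.008 = 10.080
  O: 2 × 15.999 = 31.998
Sum: 1×79.904 + 10×12.011 + 1×18.998 + 10×1.008 + 2×15.999 = 261.090 → 261.09 g/mol.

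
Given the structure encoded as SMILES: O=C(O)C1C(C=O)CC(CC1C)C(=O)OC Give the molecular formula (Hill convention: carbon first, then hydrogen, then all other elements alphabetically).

C11H16O5

Walk through each heavy atom and fill implicit hydrogens from standard valence (C 4, N 3, O 2, S 2, halogen 1):
  atom 1: O, bond orders sum to 2 (valence 2) → 0 H
  atom 2: C, bond orders sum to 4 (valence 4) → 0 H
  atom 3: O, bond orders sum to 1 (valence 2) → 1 H
  atom 4: C, bond orders sum to 3 (valence 4) → 1 H
  atom 5: C, bond orders sum to 3 (valence 4) → 1 H
  atom 6: C, bond orders sum to 3 (valence 4) → 1 H
  atom 7: O, bond orders sum to 2 (valence 2) → 0 H
  atom 8: C, bond orders sum to 2 (valence 4) → 2 H
  atom 9: C, bond orders sum to 3 (valence 4) → 1 H
  atom 10: C, bond orders sum to 2 (valence 4) → 2 H
  atom 11: C, bond orders sum to 3 (valence 4) → 1 H
  atom 12: C, bond orders sum to 1 (valence 4) → 3 H
  atom 13: C, bond orders sum to 4 (valence 4) → 0 H
  atom 14: O, bond orders sum to 2 (valence 2) → 0 H
  atom 15: O, bond orders sum to 2 (valence 2) → 0 H
  atom 16: C, bond orders sum to 1 (valence 4) → 3 H
Totals → C:11, H:16, O:5.
In Hill order: C11H16O5.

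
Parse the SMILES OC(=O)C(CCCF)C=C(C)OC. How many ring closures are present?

0

In SMILES, each pair of matching ring-closure digits denotes one ring-closing bond; the number of such bonds equals the number of independent rings.
Ring-closure bonds here: 0.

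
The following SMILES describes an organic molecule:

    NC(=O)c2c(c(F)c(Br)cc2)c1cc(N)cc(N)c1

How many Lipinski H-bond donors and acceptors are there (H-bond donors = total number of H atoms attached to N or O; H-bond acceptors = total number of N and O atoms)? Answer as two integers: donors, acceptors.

Donors: find every N or O and count the H atoms it carries.
  atom 1 (N): bond orders sum to 1 → 2 H
  atom 3 (O): bond orders sum to 2 → 0 H
  atom 15 (N): bond orders sum to 1 → 2 H
  atom 18 (N): bond orders sum to 1 → 2 H
Lipinski HBD = 6.
Acceptors: N atoms = 3, O atoms = 1 → HBA = 4.

6, 4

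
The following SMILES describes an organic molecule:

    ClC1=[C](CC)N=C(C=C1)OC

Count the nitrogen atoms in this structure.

Scan the SMILES for N atoms (remember two-letter symbols like Cl and Br are single atoms).
Nitrogen count: 1.

1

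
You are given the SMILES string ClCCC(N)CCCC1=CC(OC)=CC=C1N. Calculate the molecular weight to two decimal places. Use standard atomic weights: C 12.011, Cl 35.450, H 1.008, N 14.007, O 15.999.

First, the molecular formula is C13H21ClN2O (counting implicit H from valence).
  C: 13 × 12.011 = 156.143
  Cl: 1 × 35.450 = 35.450
  H: 21 × 1.008 = 21.168
  N: 2 × 14.007 = 28.014
  O: 1 × 15.999 = 15.999
Sum: 13×12.011 + 1×35.450 + 21×1.008 + 2×14.007 + 1×15.999 = 256.774 → 256.77 g/mol.

256.77 g/mol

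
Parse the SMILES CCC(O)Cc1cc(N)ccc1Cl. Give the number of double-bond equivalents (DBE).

Molecular formula: C10H14ClNO.
DoU = (2C + 2 + N − H − X) / 2, where X is the halogen count and O/S are ignored.
    = (2·10 + 2 + 1 − 14 − 1) / 2 = 8 / 2 = 4.

4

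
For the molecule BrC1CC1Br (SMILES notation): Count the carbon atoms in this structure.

3

Count every carbon token in the SMILES (each C, including those in ring-closure positions and inside branches).
Carbon count: 3.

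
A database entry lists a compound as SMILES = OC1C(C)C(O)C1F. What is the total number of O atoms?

2

Scan the SMILES for O atoms (remember two-letter symbols like Cl and Br are single atoms).
Oxygen count: 2.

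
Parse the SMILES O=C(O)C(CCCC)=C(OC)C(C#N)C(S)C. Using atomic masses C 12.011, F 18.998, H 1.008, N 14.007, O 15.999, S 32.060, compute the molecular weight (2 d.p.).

257.35 g/mol

First, the molecular formula is C12H19NO3S (counting implicit H from valence).
  C: 12 × 12.011 = 144.132
  H: 19 × 1.008 = 19.152
  N: 1 × 14.007 = 14.007
  O: 3 × 15.999 = 47.997
  S: 1 × 32.060 = 32.060
Sum: 12×12.011 + 19×1.008 + 1×14.007 + 3×15.999 + 1×32.060 = 257.348 → 257.35 g/mol.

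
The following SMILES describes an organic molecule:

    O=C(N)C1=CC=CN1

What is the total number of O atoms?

1

Scan the SMILES for O atoms (remember two-letter symbols like Cl and Br are single atoms).
Oxygen count: 1.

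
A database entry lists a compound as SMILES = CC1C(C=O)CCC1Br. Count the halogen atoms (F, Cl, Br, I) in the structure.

Halogen atoms appear at heavy-atom position 9 (1×Br).
Other groups present: 1 aldehyde.
Halogen count: 1.

1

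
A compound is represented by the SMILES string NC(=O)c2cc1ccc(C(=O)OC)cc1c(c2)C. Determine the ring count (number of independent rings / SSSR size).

2

In SMILES, each pair of matching ring-closure digits denotes one ring-closing bond; the number of such bonds equals the number of independent rings.
Ring-closure bonds here: 2.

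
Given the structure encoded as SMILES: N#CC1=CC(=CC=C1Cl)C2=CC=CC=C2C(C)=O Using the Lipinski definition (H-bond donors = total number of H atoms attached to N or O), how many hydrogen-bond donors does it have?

0

Donors: find every N or O and count the H atoms it carries.
  atom 1 (N): bond orders sum to 3 → 0 H
  atom 18 (O): bond orders sum to 2 → 0 H
Lipinski HBD = 0.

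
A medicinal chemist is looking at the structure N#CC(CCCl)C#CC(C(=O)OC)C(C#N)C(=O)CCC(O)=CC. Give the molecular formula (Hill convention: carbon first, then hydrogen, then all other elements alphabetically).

C17H19ClN2O4

Walk through each heavy atom and fill implicit hydrogens from standard valence (C 4, N 3, O 2, S 2, halogen 1):
  atom 1: N, bond orders sum to 3 (valence 3) → 0 H
  atom 2: C, bond orders sum to 4 (valence 4) → 0 H
  atom 3: C, bond orders sum to 3 (valence 4) → 1 H
  atom 4: C, bond orders sum to 2 (valence 4) → 2 H
  atom 5: C, bond orders sum to 2 (valence 4) → 2 H
  atom 6: Cl (halogen, monovalent) → 0 H
  atom 7: C, bond orders sum to 4 (valence 4) → 0 H
  atom 8: C, bond orders sum to 4 (valence 4) → 0 H
  atom 9: C, bond orders sum to 3 (valence 4) → 1 H
  atom 10: C, bond orders sum to 4 (valence 4) → 0 H
  atom 11: O, bond orders sum to 2 (valence 2) → 0 H
  atom 12: O, bond orders sum to 2 (valence 2) → 0 H
  atom 13: C, bond orders sum to 1 (valence 4) → 3 H
  atom 14: C, bond orders sum to 3 (valence 4) → 1 H
  atom 15: C, bond orders sum to 4 (valence 4) → 0 H
  atom 16: N, bond orders sum to 3 (valence 3) → 0 H
  atom 17: C, bond orders sum to 4 (valence 4) → 0 H
  atom 18: O, bond orders sum to 2 (valence 2) → 0 H
  atom 19: C, bond orders sum to 2 (valence 4) → 2 H
  atom 20: C, bond orders sum to 2 (valence 4) → 2 H
  atom 21: C, bond orders sum to 4 (valence 4) → 0 H
  atom 22: O, bond orders sum to 1 (valence 2) → 1 H
  atom 23: C, bond orders sum to 3 (valence 4) → 1 H
  atom 24: C, bond orders sum to 1 (valence 4) → 3 H
Totals → C:17, H:19, Cl:1, N:2, O:4.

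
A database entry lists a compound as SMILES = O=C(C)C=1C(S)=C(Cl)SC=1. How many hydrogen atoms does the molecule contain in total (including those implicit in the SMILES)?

5

Walk through each heavy atom and fill implicit hydrogens from standard valence (C 4, N 3, O 2, S 2, halogen 1):
  atom 1: O, bond orders sum to 2 (valence 2) → 0 H
  atom 2: C, bond orders sum to 4 (valence 4) → 0 H
  atom 3: C, bond orders sum to 1 (valence 4) → 3 H
  atom 4: C, bond orders sum to 4 (valence 4) → 0 H
  atom 5: C, bond orders sum to 4 (valence 4) → 0 H
  atom 6: S, bond orders sum to 1 (valence 2) → 1 H
  atom 7: C, bond orders sum to 4 (valence 4) → 0 H
  atom 8: Cl (halogen, monovalent) → 0 H
  atom 9: S, bond orders sum to 2 (valence 2) → 0 H
  atom 10: C, bond orders sum to 3 (valence 4) → 1 H
Total hydrogens: 5.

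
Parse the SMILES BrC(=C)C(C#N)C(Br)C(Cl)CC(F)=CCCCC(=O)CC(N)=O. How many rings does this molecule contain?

In SMILES, each pair of matching ring-closure digits denotes one ring-closing bond; the number of such bonds equals the number of independent rings.
Ring-closure bonds here: 0.

0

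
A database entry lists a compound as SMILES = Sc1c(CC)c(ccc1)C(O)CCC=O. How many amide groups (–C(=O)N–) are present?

0

Scan the SMILES for the amide motif — none present.
Groups that are present: 1 aldehyde, 1 hydroxyl, 1 thiol.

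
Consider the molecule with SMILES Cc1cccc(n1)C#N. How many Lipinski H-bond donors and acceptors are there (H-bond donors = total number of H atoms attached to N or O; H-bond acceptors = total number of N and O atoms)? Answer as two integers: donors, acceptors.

Donors: find every N or O and count the H atoms it carries.
  atom 7 (N): bond orders sum to 3 → 0 H
  atom 9 (N): bond orders sum to 3 → 0 H
Lipinski HBD = 0.
Acceptors: N atoms = 2, O atoms = 0 → HBA = 2.

0, 2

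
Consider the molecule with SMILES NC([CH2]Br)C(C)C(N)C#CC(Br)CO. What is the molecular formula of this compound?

C9H16Br2N2O

Walk through each heavy atom and fill implicit hydrogens from standard valence (C 4, N 3, O 2, S 2, halogen 1):
  atom 1: N, bond orders sum to 1 (valence 3) → 2 H
  atom 2: C, bond orders sum to 3 (valence 4) → 1 H
  atom 3: C with explicit H count 2
  atom 4: Br (halogen, monovalent) → 0 H
  atom 5: C, bond orders sum to 3 (valence 4) → 1 H
  atom 6: C, bond orders sum to 1 (valence 4) → 3 H
  atom 7: C, bond orders sum to 3 (valence 4) → 1 H
  atom 8: N, bond orders sum to 1 (valence 3) → 2 H
  atom 9: C, bond orders sum to 4 (valence 4) → 0 H
  atom 10: C, bond orders sum to 4 (valence 4) → 0 H
  atom 11: C, bond orders sum to 3 (valence 4) → 1 H
  atom 12: Br (halogen, monovalent) → 0 H
  atom 13: C, bond orders sum to 2 (valence 4) → 2 H
  atom 14: O, bond orders sum to 1 (valence 2) → 1 H
Totals → C:9, H:16, Br:2, N:2, O:1.
In Hill order: C9H16Br2N2O.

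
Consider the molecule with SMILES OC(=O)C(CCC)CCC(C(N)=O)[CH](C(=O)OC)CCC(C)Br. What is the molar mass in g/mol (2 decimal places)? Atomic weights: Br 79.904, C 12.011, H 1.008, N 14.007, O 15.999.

First, the molecular formula is C16H28BrNO5 (counting implicit H from valence).
  Br: 1 × 79.904 = 79.904
  C: 16 × 12.011 = 192.176
  H: 28 × 1.008 = 28.224
  N: 1 × 14.007 = 14.007
  O: 5 × 15.999 = 79.995
Sum: 1×79.904 + 16×12.011 + 28×1.008 + 1×14.007 + 5×15.999 = 394.306 → 394.31 g/mol.

394.31 g/mol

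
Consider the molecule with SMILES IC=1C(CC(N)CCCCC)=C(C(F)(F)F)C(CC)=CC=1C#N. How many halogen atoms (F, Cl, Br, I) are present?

Halogen atoms appear at heavy-atom positions 1, 14, 15, 16 (3×F, 1×I).
Other groups present: 1 nitrile, 1 primary amine.
Halogen count: 4.

4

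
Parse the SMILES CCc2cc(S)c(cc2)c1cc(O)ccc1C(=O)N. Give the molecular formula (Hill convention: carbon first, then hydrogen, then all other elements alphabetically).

Walk through each heavy atom and fill implicit hydrogens from standard valence (C 4, N 3, O 2, S 2, halogen 1); for lowercase aromatic atoms, an aromatic c carries 1 H when it has two neighbours and 0 H with three, and aromatic n carries 0 H:
  atom 1: C, bond orders sum to 1 (valence 4) → 3 H
  atom 2: C, bond orders sum to 2 (valence 4) → 2 H
  atom 3: aromatic c, 3 neighbours → 0 H
  atom 4: aromatic c, 2 neighbours → 1 H
  atom 5: aromatic c, 3 neighbours → 0 H
  atom 6: S, bond orders sum to 1 (valence 2) → 1 H
  atom 7: aromatic c, 3 neighbours → 0 H
  atom 8: aromatic c, 2 neighbours → 1 H
  atom 9: aromatic c, 2 neighbours → 1 H
  atom 10: aromatic c, 3 neighbours → 0 H
  atom 11: aromatic c, 2 neighbours → 1 H
  atom 12: aromatic c, 3 neighbours → 0 H
  atom 13: O, bond orders sum to 1 (valence 2) → 1 H
  atom 14: aromatic c, 2 neighbours → 1 H
  atom 15: aromatic c, 2 neighbours → 1 H
  atom 16: aromatic c, 3 neighbours → 0 H
  atom 17: C, bond orders sum to 4 (valence 4) → 0 H
  atom 18: O, bond orders sum to 2 (valence 2) → 0 H
  atom 19: N, bond orders sum to 1 (valence 3) → 2 H
Totals → C:15, H:15, N:1, O:2, S:1.

C15H15NO2S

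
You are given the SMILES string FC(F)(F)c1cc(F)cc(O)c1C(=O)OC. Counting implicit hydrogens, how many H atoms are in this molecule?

Walk through each heavy atom and fill implicit hydrogens from standard valence (C 4, N 3, O 2, S 2, halogen 1); for lowercase aromatic atoms, an aromatic c carries 1 H when it has two neighbours and 0 H with three, and aromatic n carries 0 H:
  atom 1: F (halogen, monovalent) → 0 H
  atom 2: C, bond orders sum to 4 (valence 4) → 0 H
  atom 3: F (halogen, monovalent) → 0 H
  atom 4: F (halogen, monovalent) → 0 H
  atom 5: aromatic c, 3 neighbours → 0 H
  atom 6: aromatic c, 2 neighbours → 1 H
  atom 7: aromatic c, 3 neighbours → 0 H
  atom 8: F (halogen, monovalent) → 0 H
  atom 9: aromatic c, 2 neighbours → 1 H
  atom 10: aromatic c, 3 neighbours → 0 H
  atom 11: O, bond orders sum to 1 (valence 2) → 1 H
  atom 12: aromatic c, 3 neighbours → 0 H
  atom 13: C, bond orders sum to 4 (valence 4) → 0 H
  atom 14: O, bond orders sum to 2 (valence 2) → 0 H
  atom 15: O, bond orders sum to 2 (valence 2) → 0 H
  atom 16: C, bond orders sum to 1 (valence 4) → 3 H
Total hydrogens: 6.

6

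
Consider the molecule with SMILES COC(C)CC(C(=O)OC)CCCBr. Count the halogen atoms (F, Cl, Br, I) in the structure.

1

Halogen atoms appear at heavy-atom position 14 (1×Br).
Other groups present: 1 ester, 1 ether.
Halogen count: 1.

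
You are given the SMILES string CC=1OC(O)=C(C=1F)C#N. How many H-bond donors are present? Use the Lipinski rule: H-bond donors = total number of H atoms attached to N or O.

Donors: find every N or O and count the H atoms it carries.
  atom 3 (O): bond orders sum to 2 → 0 H
  atom 5 (O): bond orders sum to 1 → 1 H
  atom 10 (N): bond orders sum to 3 → 0 H
Lipinski HBD = 1.

1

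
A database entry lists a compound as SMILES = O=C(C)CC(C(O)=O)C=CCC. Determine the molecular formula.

Walk through each heavy atom and fill implicit hydrogens from standard valence (C 4, N 3, O 2, S 2, halogen 1):
  atom 1: O, bond orders sum to 2 (valence 2) → 0 H
  atom 2: C, bond orders sum to 4 (valence 4) → 0 H
  atom 3: C, bond orders sum to 1 (valence 4) → 3 H
  atom 4: C, bond orders sum to 2 (valence 4) → 2 H
  atom 5: C, bond orders sum to 3 (valence 4) → 1 H
  atom 6: C, bond orders sum to 4 (valence 4) → 0 H
  atom 7: O, bond orders sum to 1 (valence 2) → 1 H
  atom 8: O, bond orders sum to 2 (valence 2) → 0 H
  atom 9: C, bond orders sum to 3 (valence 4) → 1 H
  atom 10: C, bond orders sum to 3 (valence 4) → 1 H
  atom 11: C, bond orders sum to 2 (valence 4) → 2 H
  atom 12: C, bond orders sum to 1 (valence 4) → 3 H
Totals → C:9, H:14, O:3.

C9H14O3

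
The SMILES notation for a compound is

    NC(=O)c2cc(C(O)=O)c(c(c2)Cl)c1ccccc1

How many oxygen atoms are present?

3

Scan the SMILES for O atoms (remember two-letter symbols like Cl and Br are single atoms).
Oxygen count: 3.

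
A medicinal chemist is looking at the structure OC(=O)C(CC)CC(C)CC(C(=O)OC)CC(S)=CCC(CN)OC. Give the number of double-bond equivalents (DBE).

3

Molecular formula: C18H33NO5S.
DoU = (2C + 2 + N − H − X) / 2, where X is the halogen count and O/S are ignored.
    = (2·18 + 2 + 1 − 33 − 0) / 2 = 6 / 2 = 3.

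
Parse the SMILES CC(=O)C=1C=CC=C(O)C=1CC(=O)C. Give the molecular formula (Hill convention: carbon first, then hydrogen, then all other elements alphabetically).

Walk through each heavy atom and fill implicit hydrogens from standard valence (C 4, N 3, O 2, S 2, halogen 1):
  atom 1: C, bond orders sum to 1 (valence 4) → 3 H
  atom 2: C, bond orders sum to 4 (valence 4) → 0 H
  atom 3: O, bond orders sum to 2 (valence 2) → 0 H
  atom 4: C, bond orders sum to 4 (valence 4) → 0 H
  atom 5: C, bond orders sum to 3 (valence 4) → 1 H
  atom 6: C, bond orders sum to 3 (valence 4) → 1 H
  atom 7: C, bond orders sum to 3 (valence 4) → 1 H
  atom 8: C, bond orders sum to 4 (valence 4) → 0 H
  atom 9: O, bond orders sum to 1 (valence 2) → 1 H
  atom 10: C, bond orders sum to 4 (valence 4) → 0 H
  atom 11: C, bond orders sum to 2 (valence 4) → 2 H
  atom 12: C, bond orders sum to 4 (valence 4) → 0 H
  atom 13: O, bond orders sum to 2 (valence 2) → 0 H
  atom 14: C, bond orders sum to 1 (valence 4) → 3 H
Totals → C:11, H:12, O:3.

C11H12O3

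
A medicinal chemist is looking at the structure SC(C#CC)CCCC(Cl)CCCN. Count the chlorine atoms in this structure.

Scan the SMILES for Cl atoms (remember two-letter symbols like Cl and Br are single atoms).
Chlorine count: 1.

1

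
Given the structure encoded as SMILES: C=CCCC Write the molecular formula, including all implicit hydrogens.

Walk through each heavy atom and fill implicit hydrogens from standard valence (C 4, N 3, O 2, S 2, halogen 1):
  atom 1: C, bond orders sum to 2 (valence 4) → 2 H
  atom 2: C, bond orders sum to 3 (valence 4) → 1 H
  atom 3: C, bond orders sum to 2 (valence 4) → 2 H
  atom 4: C, bond orders sum to 2 (valence 4) → 2 H
  atom 5: C, bond orders sum to 1 (valence 4) → 3 H
Totals → C:5, H:10.

C5H10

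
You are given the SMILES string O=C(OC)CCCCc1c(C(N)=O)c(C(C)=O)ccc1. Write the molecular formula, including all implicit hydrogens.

Walk through each heavy atom and fill implicit hydrogens from standard valence (C 4, N 3, O 2, S 2, halogen 1); for lowercase aromatic atoms, an aromatic c carries 1 H when it has two neighbours and 0 H with three, and aromatic n carries 0 H:
  atom 1: O, bond orders sum to 2 (valence 2) → 0 H
  atom 2: C, bond orders sum to 4 (valence 4) → 0 H
  atom 3: O, bond orders sum to 2 (valence 2) → 0 H
  atom 4: C, bond orders sum to 1 (valence 4) → 3 H
  atom 5: C, bond orders sum to 2 (valence 4) → 2 H
  atom 6: C, bond orders sum to 2 (valence 4) → 2 H
  atom 7: C, bond orders sum to 2 (valence 4) → 2 H
  atom 8: C, bond orders sum to 2 (valence 4) → 2 H
  atom 9: aromatic c, 3 neighbours → 0 H
  atom 10: aromatic c, 3 neighbours → 0 H
  atom 11: C, bond orders sum to 4 (valence 4) → 0 H
  atom 12: N, bond orders sum to 1 (valence 3) → 2 H
  atom 13: O, bond orders sum to 2 (valence 2) → 0 H
  atom 14: aromatic c, 3 neighbours → 0 H
  atom 15: C, bond orders sum to 4 (valence 4) → 0 H
  atom 16: C, bond orders sum to 1 (valence 4) → 3 H
  atom 17: O, bond orders sum to 2 (valence 2) → 0 H
  atom 18: aromatic c, 2 neighbours → 1 H
  atom 19: aromatic c, 2 neighbours → 1 H
  atom 20: aromatic c, 2 neighbours → 1 H
Totals → C:15, H:19, N:1, O:4.

C15H19NO4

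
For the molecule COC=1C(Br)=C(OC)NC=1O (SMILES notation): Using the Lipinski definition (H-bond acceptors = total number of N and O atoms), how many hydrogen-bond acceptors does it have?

4

N atoms: 1; O atoms: 3.
Lipinski HBA = 1 + 3 = 4.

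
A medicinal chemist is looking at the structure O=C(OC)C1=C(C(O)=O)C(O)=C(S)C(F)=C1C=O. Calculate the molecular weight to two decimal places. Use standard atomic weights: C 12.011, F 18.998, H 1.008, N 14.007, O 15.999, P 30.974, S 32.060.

First, the molecular formula is C10H7FO6S (counting implicit H from valence).
  C: 10 × 12.011 = 120.110
  F: 1 × 18.998 = 18.998
  H: 7 × 1.008 = 7.056
  O: 6 × 15.999 = 95.994
  S: 1 × 32.060 = 32.060
Sum: 10×12.011 + 1×18.998 + 7×1.008 + 6×15.999 + 1×32.060 = 274.218 → 274.22 g/mol.

274.22 g/mol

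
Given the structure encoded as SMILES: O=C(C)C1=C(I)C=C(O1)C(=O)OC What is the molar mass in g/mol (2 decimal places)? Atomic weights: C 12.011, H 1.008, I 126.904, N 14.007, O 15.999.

First, the molecular formula is C8H7IO4 (counting implicit H from valence).
  C: 8 × 12.011 = 96.088
  H: 7 × 1.008 = 7.056
  I: 1 × 126.904 = 126.904
  O: 4 × 15.999 = 63.996
Sum: 8×12.011 + 7×1.008 + 1×126.904 + 4×15.999 = 294.044 → 294.04 g/mol.

294.04 g/mol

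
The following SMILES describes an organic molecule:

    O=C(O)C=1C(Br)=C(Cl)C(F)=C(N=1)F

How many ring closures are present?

In SMILES, each pair of matching ring-closure digits denotes one ring-closing bond; the number of such bonds equals the number of independent rings.
Ring-closure bonds here: 1.

1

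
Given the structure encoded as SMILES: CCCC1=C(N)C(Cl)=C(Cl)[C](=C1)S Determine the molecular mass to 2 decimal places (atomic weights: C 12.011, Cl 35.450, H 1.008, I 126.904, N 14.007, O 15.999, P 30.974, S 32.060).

236.15 g/mol

First, the molecular formula is C9H11Cl2NS (counting implicit H from valence).
  C: 9 × 12.011 = 108.099
  Cl: 2 × 35.450 = 70.900
  H: 11 × 1.008 = 11.088
  N: 1 × 14.007 = 14.007
  S: 1 × 32.060 = 32.060
Sum: 9×12.011 + 2×35.450 + 11×1.008 + 1×14.007 + 1×32.060 = 236.154 → 236.15 g/mol.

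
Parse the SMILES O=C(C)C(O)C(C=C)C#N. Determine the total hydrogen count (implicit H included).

Walk through each heavy atom and fill implicit hydrogens from standard valence (C 4, N 3, O 2, S 2, halogen 1):
  atom 1: O, bond orders sum to 2 (valence 2) → 0 H
  atom 2: C, bond orders sum to 4 (valence 4) → 0 H
  atom 3: C, bond orders sum to 1 (valence 4) → 3 H
  atom 4: C, bond orders sum to 3 (valence 4) → 1 H
  atom 5: O, bond orders sum to 1 (valence 2) → 1 H
  atom 6: C, bond orders sum to 3 (valence 4) → 1 H
  atom 7: C, bond orders sum to 3 (valence 4) → 1 H
  atom 8: C, bond orders sum to 2 (valence 4) → 2 H
  atom 9: C, bond orders sum to 4 (valence 4) → 0 H
  atom 10: N, bond orders sum to 3 (valence 3) → 0 H
Total hydrogens: 9.

9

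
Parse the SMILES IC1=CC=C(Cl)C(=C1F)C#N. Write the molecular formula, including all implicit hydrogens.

C7H2ClFIN

Walk through each heavy atom and fill implicit hydrogens from standard valence (C 4, N 3, O 2, S 2, halogen 1):
  atom 1: I (halogen, monovalent) → 0 H
  atom 2: C, bond orders sum to 4 (valence 4) → 0 H
  atom 3: C, bond orders sum to 3 (valence 4) → 1 H
  atom 4: C, bond orders sum to 3 (valence 4) → 1 H
  atom 5: C, bond orders sum to 4 (valence 4) → 0 H
  atom 6: Cl (halogen, monovalent) → 0 H
  atom 7: C, bond orders sum to 4 (valence 4) → 0 H
  atom 8: C, bond orders sum to 4 (valence 4) → 0 H
  atom 9: F (halogen, monovalent) → 0 H
  atom 10: C, bond orders sum to 4 (valence 4) → 0 H
  atom 11: N, bond orders sum to 3 (valence 3) → 0 H
Totals → C:7, H:2, Cl:1, F:1, I:1, N:1.
In Hill order: C7H2ClFIN.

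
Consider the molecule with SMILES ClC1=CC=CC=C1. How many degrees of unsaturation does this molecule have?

Degree of unsaturation = (number of rings) + (number of π bonds).
Ring closures in the SMILES: 1.
π bonds: 3 double bonds (each 1 DoU) → 3 DoU from unsaturation.
Total DoU = 1 + 3 = 4.

4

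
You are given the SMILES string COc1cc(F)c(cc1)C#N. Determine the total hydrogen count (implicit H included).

Walk through each heavy atom and fill implicit hydrogens from standard valence (C 4, N 3, O 2, S 2, halogen 1); for lowercase aromatic atoms, an aromatic c carries 1 H when it has two neighbours and 0 H with three, and aromatic n carries 0 H:
  atom 1: C, bond orders sum to 1 (valence 4) → 3 H
  atom 2: O, bond orders sum to 2 (valence 2) → 0 H
  atom 3: aromatic c, 3 neighbours → 0 H
  atom 4: aromatic c, 2 neighbours → 1 H
  atom 5: aromatic c, 3 neighbours → 0 H
  atom 6: F (halogen, monovalent) → 0 H
  atom 7: aromatic c, 3 neighbours → 0 H
  atom 8: aromatic c, 2 neighbours → 1 H
  atom 9: aromatic c, 2 neighbours → 1 H
  atom 10: C, bond orders sum to 4 (valence 4) → 0 H
  atom 11: N, bond orders sum to 3 (valence 3) → 0 H
Total hydrogens: 6.

6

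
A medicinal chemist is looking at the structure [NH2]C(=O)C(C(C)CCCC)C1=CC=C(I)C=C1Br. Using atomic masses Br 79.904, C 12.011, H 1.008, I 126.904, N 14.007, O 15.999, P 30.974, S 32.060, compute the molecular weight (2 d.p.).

424.12 g/mol

First, the molecular formula is C14H19BrINO (counting implicit H from valence).
  Br: 1 × 79.904 = 79.904
  C: 14 × 12.011 = 168.154
  H: 19 × 1.008 = 19.152
  I: 1 × 126.904 = 126.904
  N: 1 × 14.007 = 14.007
  O: 1 × 15.999 = 15.999
Sum: 1×79.904 + 14×12.011 + 19×1.008 + 1×126.904 + 1×14.007 + 1×15.999 = 424.120 → 424.12 g/mol.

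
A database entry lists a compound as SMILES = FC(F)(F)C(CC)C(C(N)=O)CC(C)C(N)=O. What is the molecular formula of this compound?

C10H17F3N2O2

Walk through each heavy atom and fill implicit hydrogens from standard valence (C 4, N 3, O 2, S 2, halogen 1):
  atom 1: F (halogen, monovalent) → 0 H
  atom 2: C, bond orders sum to 4 (valence 4) → 0 H
  atom 3: F (halogen, monovalent) → 0 H
  atom 4: F (halogen, monovalent) → 0 H
  atom 5: C, bond orders sum to 3 (valence 4) → 1 H
  atom 6: C, bond orders sum to 2 (valence 4) → 2 H
  atom 7: C, bond orders sum to 1 (valence 4) → 3 H
  atom 8: C, bond orders sum to 3 (valence 4) → 1 H
  atom 9: C, bond orders sum to 4 (valence 4) → 0 H
  atom 10: N, bond orders sum to 1 (valence 3) → 2 H
  atom 11: O, bond orders sum to 2 (valence 2) → 0 H
  atom 12: C, bond orders sum to 2 (valence 4) → 2 H
  atom 13: C, bond orders sum to 3 (valence 4) → 1 H
  atom 14: C, bond orders sum to 1 (valence 4) → 3 H
  atom 15: C, bond orders sum to 4 (valence 4) → 0 H
  atom 16: N, bond orders sum to 1 (valence 3) → 2 H
  atom 17: O, bond orders sum to 2 (valence 2) → 0 H
Totals → C:10, H:17, F:3, N:2, O:2.
In Hill order: C10H17F3N2O2.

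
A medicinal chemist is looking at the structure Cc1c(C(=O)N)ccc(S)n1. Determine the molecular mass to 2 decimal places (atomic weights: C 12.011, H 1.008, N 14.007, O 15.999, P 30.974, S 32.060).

168.21 g/mol

First, the molecular formula is C7H8N2OS (counting implicit H from valence).
  C: 7 × 12.011 = 84.077
  H: 8 × 1.008 = 8.064
  N: 2 × 14.007 = 28.014
  O: 1 × 15.999 = 15.999
  S: 1 × 32.060 = 32.060
Sum: 7×12.011 + 8×1.008 + 2×14.007 + 1×15.999 + 1×32.060 = 168.214 → 168.21 g/mol.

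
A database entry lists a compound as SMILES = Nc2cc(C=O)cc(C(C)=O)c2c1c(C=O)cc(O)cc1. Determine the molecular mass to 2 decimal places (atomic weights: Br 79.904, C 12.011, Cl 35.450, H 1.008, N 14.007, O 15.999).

283.28 g/mol

First, the molecular formula is C16H13NO4 (counting implicit H from valence).
  C: 16 × 12.011 = 192.176
  H: 13 × 1.008 = 13.104
  N: 1 × 14.007 = 14.007
  O: 4 × 15.999 = 63.996
Sum: 16×12.011 + 13×1.008 + 1×14.007 + 4×15.999 = 283.283 → 283.28 g/mol.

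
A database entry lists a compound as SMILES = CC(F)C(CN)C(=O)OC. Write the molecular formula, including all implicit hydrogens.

Walk through each heavy atom and fill implicit hydrogens from standard valence (C 4, N 3, O 2, S 2, halogen 1):
  atom 1: C, bond orders sum to 1 (valence 4) → 3 H
  atom 2: C, bond orders sum to 3 (valence 4) → 1 H
  atom 3: F (halogen, monovalent) → 0 H
  atom 4: C, bond orders sum to 3 (valence 4) → 1 H
  atom 5: C, bond orders sum to 2 (valence 4) → 2 H
  atom 6: N, bond orders sum to 1 (valence 3) → 2 H
  atom 7: C, bond orders sum to 4 (valence 4) → 0 H
  atom 8: O, bond orders sum to 2 (valence 2) → 0 H
  atom 9: O, bond orders sum to 2 (valence 2) → 0 H
  atom 10: C, bond orders sum to 1 (valence 4) → 3 H
Totals → C:6, H:12, F:1, N:1, O:2.

C6H12FNO2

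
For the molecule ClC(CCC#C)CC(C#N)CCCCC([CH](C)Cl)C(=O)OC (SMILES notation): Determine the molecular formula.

C17H25Cl2NO2

Walk through each heavy atom and fill implicit hydrogens from standard valence (C 4, N 3, O 2, S 2, halogen 1):
  atom 1: Cl (halogen, monovalent) → 0 H
  atom 2: C, bond orders sum to 3 (valence 4) → 1 H
  atom 3: C, bond orders sum to 2 (valence 4) → 2 H
  atom 4: C, bond orders sum to 2 (valence 4) → 2 H
  atom 5: C, bond orders sum to 4 (valence 4) → 0 H
  atom 6: C, bond orders sum to 3 (valence 4) → 1 H
  atom 7: C, bond orders sum to 2 (valence 4) → 2 H
  atom 8: C, bond orders sum to 3 (valence 4) → 1 H
  atom 9: C, bond orders sum to 4 (valence 4) → 0 H
  atom 10: N, bond orders sum to 3 (valence 3) → 0 H
  atom 11: C, bond orders sum to 2 (valence 4) → 2 H
  atom 12: C, bond orders sum to 2 (valence 4) → 2 H
  atom 13: C, bond orders sum to 2 (valence 4) → 2 H
  atom 14: C, bond orders sum to 2 (valence 4) → 2 H
  atom 15: C, bond orders sum to 3 (valence 4) → 1 H
  atom 16: C with explicit H count 1
  atom 17: C, bond orders sum to 1 (valence 4) → 3 H
  atom 18: Cl (halogen, monovalent) → 0 H
  atom 19: C, bond orders sum to 4 (valence 4) → 0 H
  atom 20: O, bond orders sum to 2 (valence 2) → 0 H
  atom 21: O, bond orders sum to 2 (valence 2) → 0 H
  atom 22: C, bond orders sum to 1 (valence 4) → 3 H
Totals → C:17, H:25, Cl:2, N:1, O:2.
In Hill order: C17H25Cl2NO2.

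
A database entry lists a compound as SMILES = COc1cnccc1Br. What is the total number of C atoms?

6

Count every carbon token in the SMILES (each C, including those in ring-closure positions and inside branches).
Carbon count: 6.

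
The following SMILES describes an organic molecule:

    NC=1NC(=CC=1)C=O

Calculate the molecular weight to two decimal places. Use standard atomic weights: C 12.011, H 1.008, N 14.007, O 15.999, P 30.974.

First, the molecular formula is C5H6N2O (counting implicit H from valence).
  C: 5 × 12.011 = 60.055
  H: 6 × 1.008 = 6.048
  N: 2 × 14.007 = 28.014
  O: 1 × 15.999 = 15.999
Sum: 5×12.011 + 6×1.008 + 2×14.007 + 1×15.999 = 110.116 → 110.12 g/mol.

110.12 g/mol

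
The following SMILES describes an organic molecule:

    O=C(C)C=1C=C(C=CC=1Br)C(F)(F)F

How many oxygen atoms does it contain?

1

Scan the SMILES for O atoms (remember two-letter symbols like Cl and Br are single atoms).
Oxygen count: 1.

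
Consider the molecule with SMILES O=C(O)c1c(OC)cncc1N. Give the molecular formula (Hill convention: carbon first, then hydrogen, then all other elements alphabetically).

C7H8N2O3

Walk through each heavy atom and fill implicit hydrogens from standard valence (C 4, N 3, O 2, S 2, halogen 1); for lowercase aromatic atoms, an aromatic c carries 1 H when it has two neighbours and 0 H with three, and aromatic n carries 0 H:
  atom 1: O, bond orders sum to 2 (valence 2) → 0 H
  atom 2: C, bond orders sum to 4 (valence 4) → 0 H
  atom 3: O, bond orders sum to 1 (valence 2) → 1 H
  atom 4: aromatic c, 3 neighbours → 0 H
  atom 5: aromatic c, 3 neighbours → 0 H
  atom 6: O, bond orders sum to 2 (valence 2) → 0 H
  atom 7: C, bond orders sum to 1 (valence 4) → 3 H
  atom 8: aromatic c, 2 neighbours → 1 H
  atom 9: aromatic n, 2 neighbours → 0 H
  atom 10: aromatic c, 2 neighbours → 1 H
  atom 11: aromatic c, 3 neighbours → 0 H
  atom 12: N, bond orders sum to 1 (valence 3) → 2 H
Totals → C:7, H:8, N:2, O:3.
In Hill order: C7H8N2O3.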